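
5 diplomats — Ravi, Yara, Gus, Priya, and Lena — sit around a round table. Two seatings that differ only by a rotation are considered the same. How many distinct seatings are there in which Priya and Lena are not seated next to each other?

Without the restriction there are (4)! = 24 seatings.
Those with Priya next to Lena: fuse the pair into one unit and seat 4 units around a circle — 2·(3)! = 12.
Subtracting, 24 − 12 = 12.

12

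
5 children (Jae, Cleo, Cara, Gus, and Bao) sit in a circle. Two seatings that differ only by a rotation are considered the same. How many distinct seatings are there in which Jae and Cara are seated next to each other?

12

Glue Jae and Cara into a block (2 internal orders). Seating 4 units around a circle gives (3)! arrangements.
So 2 × (3)! = 2 × 6 = 12.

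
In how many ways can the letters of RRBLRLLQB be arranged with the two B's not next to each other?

Total arrangements of RRBLRLLQB: 9!/(3!·3!·2!) = 5040.
If the two B's are adjacent, glue them into one block, leaving 8 items to arrange: (8)!/(3!·3!) = 1120 ways.
Hence 5040 − 1120 = 3920.

3920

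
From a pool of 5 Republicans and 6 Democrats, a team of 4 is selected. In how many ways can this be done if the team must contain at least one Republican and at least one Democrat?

310

Unrestricted: C(11,4) = 330 ways to pick any 4 of the 11.
Selections missing a whole group: no Republicans → C(6,4) = 15; no Democrats → C(5,4) = 5.
Both groups omitted at once is impossible, so 330 − 20 = 310.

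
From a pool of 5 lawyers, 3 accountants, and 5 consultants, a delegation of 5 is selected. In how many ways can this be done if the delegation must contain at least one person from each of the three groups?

925

Total 5-person selections from all 13: C(13,5) = 1287.
Subtract selections that omit an entire group: no lawyers → C(8,5) = 56; no accountants → C(10,5) = 252; no consultants → C(8,5) = 56.
Add back selections omitting two groups (i.e. drawn from a single group): C(5,5) + C(3,5) + C(5,5) = 2.
By inclusion–exclusion: 1287 − 364 + 2 = 925.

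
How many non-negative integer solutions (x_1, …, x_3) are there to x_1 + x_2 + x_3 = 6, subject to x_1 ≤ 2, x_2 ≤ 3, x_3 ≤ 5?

11

By stars and bars, unrestricted non-negative solutions to x_1+…+x_3 = 6 number C(6+2,2) = 28.
Subtract solutions that violate a single cap (substitute x_i' = x_i − (cap_i+1)): x_1 ≥ 3 gives C(5,2) = 10; x_2 ≥ 4 gives C(4,2) = 6; x_3 ≥ 6 gives C(2,2) = 1. Together 17.
No two caps can be exceeded simultaneously, so the pair terms are all 0.
By inclusion–exclusion the count is 28 − 17 + 0 = 11.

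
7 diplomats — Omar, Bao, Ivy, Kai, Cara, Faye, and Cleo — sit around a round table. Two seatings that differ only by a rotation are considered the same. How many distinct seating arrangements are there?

720

Seat Omar anywhere (absorbing the rotational symmetry), then permute the other 6: (6)! = 720.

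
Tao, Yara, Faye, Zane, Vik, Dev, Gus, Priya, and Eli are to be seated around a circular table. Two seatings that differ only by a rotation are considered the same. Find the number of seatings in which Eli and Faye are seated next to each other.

Treat {Eli, Faye} as one unit (2 internal orders) and seat the resulting 8 units around the table: (7)! circular arrangements.
So 2 × (7)! = 2 × 5040 = 10080.

10080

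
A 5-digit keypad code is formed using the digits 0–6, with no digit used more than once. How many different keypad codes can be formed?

Choose and order 5 of the 7 symbols: the first digit has 7 options, the next 6, and so on down to 3.
That product is 7 × 6 × 5 × 4 × 3 = 2520.

2520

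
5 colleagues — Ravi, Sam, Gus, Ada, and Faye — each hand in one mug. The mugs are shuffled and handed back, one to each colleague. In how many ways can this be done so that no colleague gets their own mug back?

44

Count assignments avoiding every fixed point. For any j of the 5 colleagues fixed to their own mug, the other 5−j can be arranged in (5−j)! ways.
By inclusion–exclusion this is Σ_{j=0}^{5} (−1)^j C(5,j)·(5−j)!.
Computing: 120 − 120 + 60 − 20 + 5 − 1 = 44.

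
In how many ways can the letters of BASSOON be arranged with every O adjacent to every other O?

360

Treat the 2 copies of O as a single block. The multiset to arrange is then {OO, A, B, N, S, S}, 6 items in all.
That gives (6)!/(2!) = 360 arrangements.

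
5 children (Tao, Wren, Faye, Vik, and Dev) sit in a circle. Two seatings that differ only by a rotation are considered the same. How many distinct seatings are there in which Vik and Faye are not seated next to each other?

12

Without the restriction there are (4)! = 24 seatings.
Those with Vik next to Faye: fuse the pair into one unit and seat 4 units around a circle — 2·(3)! = 12.
Subtracting, 24 − 12 = 12.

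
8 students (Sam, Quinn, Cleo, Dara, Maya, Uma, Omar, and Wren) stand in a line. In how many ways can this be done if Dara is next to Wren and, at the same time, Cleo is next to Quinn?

2880

Treat {Dara,Wren} as one block (2 orders) and {Cleo,Quinn} as another (2 orders).
That leaves 6 units to arrange: 2 × 2 × 6! = 4 × 720 = 2880.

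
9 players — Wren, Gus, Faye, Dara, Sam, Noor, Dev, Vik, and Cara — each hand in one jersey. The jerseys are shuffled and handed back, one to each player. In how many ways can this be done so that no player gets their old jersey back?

133496

Count assignments avoiding every fixed point. For any j of the 9 players fixed to their old jersey, the other 9−j can be arranged in (9−j)! ways.
By inclusion–exclusion this is Σ_{j=0}^{9} (−1)^j C(9,j)·(9−j)!.
Computing: 362880 − 362880 + 181440 − 60480 + 15120 − 3024 + 504 − 72 + 9 − 1 = 133496.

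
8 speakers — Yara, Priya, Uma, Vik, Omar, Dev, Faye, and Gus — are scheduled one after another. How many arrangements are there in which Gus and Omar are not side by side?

30240

Of the 8! = 40320 arrangements, those with Gus and Omar adjacent number 2 × 7! = 10080 (treat the pair as a block with 2 internal orders).
So 40320 − 10080 = 30240 arrangements keep them apart.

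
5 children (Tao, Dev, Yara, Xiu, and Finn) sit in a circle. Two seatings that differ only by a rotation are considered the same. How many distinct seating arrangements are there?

24

Seat Tao anywhere (absorbing the rotational symmetry), then permute the other 4: (4)! = 24.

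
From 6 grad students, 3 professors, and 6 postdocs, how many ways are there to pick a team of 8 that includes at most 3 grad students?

Split by how many grad students are chosen (0 through 3).
Sum: C(6,0)·C(9,8) + C(6,1)·C(9,7) + C(6,2)·C(9,6) + C(6,3)·C(9,5) = 9 + 216 + 1260 + 2520 = 4005.

4005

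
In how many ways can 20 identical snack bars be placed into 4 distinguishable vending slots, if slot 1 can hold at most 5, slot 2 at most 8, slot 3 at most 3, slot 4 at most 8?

Without the upper bounds there are C(23,3) = 1771 ways to split 20 among 4 vending slots.
Subtract solutions that violate a single cap (substitute x_i' = x_i − (cap_i+1)): x_1 ≥ 6 gives C(17,3) = 680; x_2 ≥ 9 gives C(14,3) = 364; x_3 ≥ 4 gives C(19,3) = 969; x_4 ≥ 9 gives C(14,3) = 364. Together 2377.
Add back pairs where two caps are both exceeded: 56 + 286 + 56 + 120 + 10 + 120 = 648.
Subtract triples: 4 + 0 + 4 + 0 = 8.
By inclusion–exclusion the count is 1771 − 2377 + 648 − 8 = 34.

34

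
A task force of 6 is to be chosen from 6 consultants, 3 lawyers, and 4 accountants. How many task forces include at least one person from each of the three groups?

Unrestricted: C(13,6) = 1716 ways to pick any 6 of the 13.
Subtract selections that omit an entire group: no consultants → C(7,6) = 7; no lawyers → C(10,6) = 210; no accountants → C(9,6) = 84.
Add back selections omitting two groups (i.e. drawn from a single group): C(6,6) + C(3,6) + C(4,6) = 1.
By inclusion–exclusion: 1716 − 301 + 1 = 1416.

1416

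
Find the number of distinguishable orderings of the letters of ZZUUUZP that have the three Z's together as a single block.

Treat the 3 copies of Z as a single block. The multiset to arrange is then {ZZZ, P, U, U, U}, 5 items in all.
That gives (5)!/(3!) = 20 arrangements.

20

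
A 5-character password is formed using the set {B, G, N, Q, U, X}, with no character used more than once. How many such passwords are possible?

720

With no repetition, fill the 5 characters in order: 6 choices, then 5, down to 2.
6 × 5 × 4 × 3 × 2 = 720.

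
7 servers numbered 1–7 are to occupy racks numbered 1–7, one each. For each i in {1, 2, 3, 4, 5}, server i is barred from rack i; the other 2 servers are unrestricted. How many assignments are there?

2428

Let Aᵢ (for 1 ≤ i ≤ 5) be the placements that put server i in its forbidden rack. Any j of these fix j positions, leaving (7−j)! ways to fill the rest, and there are C(5,j) ways to pick which j.
By inclusion–exclusion, the number of valid placements is Σ_{j=0}^{5} (−1)^j C(5,j)·(7−j)!.
Computing: 5040 − 3600 + 1200 − 240 + 30 − 2 = 2428.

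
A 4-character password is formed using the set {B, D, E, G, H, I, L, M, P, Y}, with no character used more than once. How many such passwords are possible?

5040

With no repetition, fill the 4 characters in order: 10 choices, then 9, down to 7.
That product is 10 × 9 × 8 × 7 = 5040.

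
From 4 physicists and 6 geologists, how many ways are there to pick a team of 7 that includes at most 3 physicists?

Split by how many physicists are chosen (0 through 3).
Sum: C(4,0)·C(6,7) + C(4,1)·C(6,6) + C(4,2)·C(6,5) + C(4,3)·C(6,4) = 0 + 4 + 36 + 60 = 100.

100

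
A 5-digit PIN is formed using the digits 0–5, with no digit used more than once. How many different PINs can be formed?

Choose and order 5 of the 6 symbols: the first digit has 6 options, the next 5, and so on down to 2.
6 × 5 × 4 × 3 × 2 = 720.

720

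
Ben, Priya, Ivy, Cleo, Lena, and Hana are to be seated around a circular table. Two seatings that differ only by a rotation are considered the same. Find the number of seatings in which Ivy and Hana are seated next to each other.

Treat {Ivy, Hana} as one unit (2 internal orders) and seat the resulting 5 units around the table: (4)! circular arrangements.
So 2 × (4)! = 2 × 24 = 48.

48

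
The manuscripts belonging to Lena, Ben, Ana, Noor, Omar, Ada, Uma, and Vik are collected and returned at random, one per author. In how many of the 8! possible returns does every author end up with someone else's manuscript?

14833

Let Aᵢ be the assignments in which author i gets their own manuscript. We want the size of the complement of A₁∪…∪A_8.
By inclusion–exclusion this is Σ_{j=0}^{8} (−1)^j C(8,j)·(8−j)!.
Computing: 40320 − 40320 + 20160 − 6720 + 1680 − 336 + 56 − 8 + 1 = 14833.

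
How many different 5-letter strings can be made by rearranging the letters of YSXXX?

YSXXX has 5 letters with X appearing 3 times.
So there are 5! / (3!) = 20 distinguishable arrangements.

20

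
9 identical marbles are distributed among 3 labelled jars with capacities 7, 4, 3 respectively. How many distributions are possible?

17

Without the upper bounds there are C(11,2) = 55 ways to split 9 among 3 jars.
Subtract solutions that violate a single cap (substitute x_i' = x_i − (cap_i+1)): x_1 ≥ 8 gives C(3,2) = 3; x_2 ≥ 5 gives C(6,2) = 15; x_3 ≥ 4 gives C(7,2) = 21. Together 39.
Add back pairs where two caps are both exceeded: 0 + 0 + 1 = 1.
By inclusion–exclusion the count is 55 − 39 + 1 = 17.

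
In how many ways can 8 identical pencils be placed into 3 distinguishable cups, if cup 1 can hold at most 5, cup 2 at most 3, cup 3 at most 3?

Ignoring the caps, the number of non-negative solutions to x_1+…+x_3 = 8 is C(10,2) = 45.
Subtract solutions that violate a single cap (substitute x_i' = x_i − (cap_i+1)): x_1 ≥ 6 gives C(4,2) = 6; x_2 ≥ 4 gives C(6,2) = 15; x_3 ≥ 4 gives C(6,2) = 15. Together 36.
Add back pairs where two caps are both exceeded: 0 + 0 + 1 = 1.
By inclusion–exclusion the count is 45 − 36 + 1 = 10.

10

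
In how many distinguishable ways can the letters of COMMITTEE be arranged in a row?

The 9 letters of COMMITTEE have repeats: E appearing twice, M appearing twice, and T appearing twice.
So there are 9! / (2!·2!·2!) = 45360 distinguishable arrangements.

45360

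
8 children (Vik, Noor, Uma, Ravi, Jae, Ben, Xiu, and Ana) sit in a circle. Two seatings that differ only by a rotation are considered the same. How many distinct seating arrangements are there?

5040

Around a circle, 8 distinct people have 8!/8 = (7)! = 5040 rotationally distinct seatings.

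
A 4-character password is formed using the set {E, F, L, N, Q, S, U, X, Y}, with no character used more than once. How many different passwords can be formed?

3024

This is a permutation of 4 out of 9: P(9,4) = 9!/5!.
9 × 8 × 7 × 6 = 3024.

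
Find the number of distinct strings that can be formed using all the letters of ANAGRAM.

The 7 letters of ANAGRAM have repeats: A appearing 3 times.
Dividing 7! = 5040 by 3! = 6 for the repeated letters gives 840.

840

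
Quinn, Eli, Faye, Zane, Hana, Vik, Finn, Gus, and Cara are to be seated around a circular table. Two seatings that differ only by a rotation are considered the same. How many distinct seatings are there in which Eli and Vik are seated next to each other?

Treat {Eli, Vik} as one unit (2 internal orders) and seat the resulting 8 units around the table: (7)! circular arrangements.
So 2 × (7)! = 2 × 5040 = 10080.

10080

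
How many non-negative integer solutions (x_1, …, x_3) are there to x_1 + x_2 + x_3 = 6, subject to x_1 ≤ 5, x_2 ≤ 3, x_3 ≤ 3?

Ignoring the caps, the number of non-negative solutions to x_1+…+x_3 = 6 is C(8,2) = 28.
Subtract solutions that violate a single cap (substitute x_i' = x_i − (cap_i+1)): x_1 ≥ 6 gives C(2,2) = 1; x_2 ≥ 4 gives C(4,2) = 6; x_3 ≥ 4 gives C(4,2) = 6. Together 13.
No two caps can be exceeded simultaneously, so the pair terms are all 0.
By inclusion–exclusion the count is 28 − 13 + 0 = 15.

15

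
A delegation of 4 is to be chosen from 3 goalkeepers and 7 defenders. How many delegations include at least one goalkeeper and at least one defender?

175

Unrestricted: C(10,4) = 210 ways to pick any 4 of the 10.
Selections missing a whole group: no goalkeepers → C(7,4) = 35; no defenders → C(3,4) = 0.
Both groups omitted at once is impossible, so 210 − 35 = 175.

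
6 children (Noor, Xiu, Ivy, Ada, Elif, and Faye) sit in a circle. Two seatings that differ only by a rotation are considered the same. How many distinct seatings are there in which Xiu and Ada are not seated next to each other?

Without the restriction there are (5)! = 120 seatings.
Seatings with Xiu beside Ada: treat them as a block with 2 internal orders, giving 2 × (4)! = 48.
Subtracting, 120 − 48 = 72.

72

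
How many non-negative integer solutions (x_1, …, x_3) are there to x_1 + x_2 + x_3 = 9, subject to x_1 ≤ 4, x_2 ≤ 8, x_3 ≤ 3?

By stars and bars, unrestricted non-negative solutions to x_1+…+x_3 = 9 number C(9+2,2) = 55.
Subtract solutions that violate a single cap (substitute x_i' = x_i − (cap_i+1)): x_1 ≥ 5 gives C(6,2) = 15; x_2 ≥ 9 gives C(2,2) = 1; x_3 ≥ 4 gives C(7,2) = 21. Together 37.
Add back pairs where two caps are both exceeded: 0 + 1 + 0 = 1.
By inclusion–exclusion the count is 55 − 37 + 1 = 19.

19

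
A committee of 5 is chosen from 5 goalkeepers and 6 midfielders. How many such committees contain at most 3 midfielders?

Split by how many midfielders are chosen (0 through 3).
Sum: C(6,0)·C(5,5) + C(6,1)·C(5,4) + C(6,2)·C(5,3) + C(6,3)·C(5,2) = 1 + 30 + 150 + 200 = 381.

381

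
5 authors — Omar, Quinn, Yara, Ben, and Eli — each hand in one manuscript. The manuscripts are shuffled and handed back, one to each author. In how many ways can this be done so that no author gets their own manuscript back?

This is the derangement count D_5: permutations of 5 items with no fixed point.
By inclusion–exclusion this is Σ_{j=0}^{5} (−1)^j C(5,j)·(5−j)!.
Computing: 120 − 120 + 60 − 20 + 5 − 1 = 44.

44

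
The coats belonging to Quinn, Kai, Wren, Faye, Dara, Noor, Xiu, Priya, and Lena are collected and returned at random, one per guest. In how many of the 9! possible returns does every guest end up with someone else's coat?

133496

Count assignments avoiding every fixed point. For any j of the 9 guests fixed to their own coat, the other 9−j can be arranged in (9−j)! ways.
By inclusion–exclusion this is Σ_{j=0}^{9} (−1)^j C(9,j)·(9−j)!.
Computing: 362880 − 362880 + 181440 − 60480 + 15120 − 3024 + 504 − 72 + 9 − 1 = 133496.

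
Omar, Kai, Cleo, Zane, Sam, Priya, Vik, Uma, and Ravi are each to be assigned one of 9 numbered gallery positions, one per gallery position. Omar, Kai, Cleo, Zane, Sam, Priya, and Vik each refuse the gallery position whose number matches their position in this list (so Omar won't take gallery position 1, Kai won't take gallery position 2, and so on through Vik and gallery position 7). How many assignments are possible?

165016

Let Aᵢ (for 1 ≤ i ≤ 7) be the placements that put person i in their forbidden gallery position. Any j of these fix j positions, leaving (9−j)! ways to fill the rest, and there are C(7,j) ways to pick which j.
By inclusion–exclusion, the number of valid placements is Σ_{j=0}^{7} (−1)^j C(7,j)·(9−j)!.
Computing: 362880 − 282240 + 105840 − 25200 + 4200 − 504 + 42 − 2 = 165016.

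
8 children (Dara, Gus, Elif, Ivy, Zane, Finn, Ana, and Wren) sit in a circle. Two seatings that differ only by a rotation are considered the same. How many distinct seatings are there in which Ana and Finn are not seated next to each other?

All circular seatings of 8 people number (7)! = 5040.
Seatings with Ana beside Finn: treat them as a block with 2 internal orders, giving 2 × (6)! = 1440.
Subtracting, 5040 − 1440 = 3600.

3600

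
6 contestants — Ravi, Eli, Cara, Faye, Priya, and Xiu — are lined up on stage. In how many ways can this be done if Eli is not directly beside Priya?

Of the 6! = 720 arrangements, those with Eli and Priya adjacent number 2 × 5! = 240 (treat the pair as a block with 2 internal orders).
Complementary counting: 720 − 240 = 480.

480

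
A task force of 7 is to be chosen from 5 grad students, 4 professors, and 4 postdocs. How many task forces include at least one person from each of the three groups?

Total 7-person selections from all 13: C(13,7) = 1716.
Subtract selections that omit an entire group: no grad students → C(8,7) = 8; no professors → C(9,7) = 36; no postdocs → C(9,7) = 36.
Add back selections omitting two groups (i.e. drawn from a single group): C(5,7) + C(4,7) + C(4,7) = 0.
By inclusion–exclusion: 1716 − 80 + 0 = 1636.

1636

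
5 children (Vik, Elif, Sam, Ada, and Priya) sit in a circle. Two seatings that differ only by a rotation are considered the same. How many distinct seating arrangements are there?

Seat Vik anywhere (absorbing the rotational symmetry), then permute the other 4: (4)! = 24.

24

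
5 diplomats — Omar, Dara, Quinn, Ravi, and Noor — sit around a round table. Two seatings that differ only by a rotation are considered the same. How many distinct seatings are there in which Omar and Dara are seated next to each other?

12

Glue Omar and Dara into a block (2 internal orders). Seating 4 units around a circle gives (3)! arrangements.
So 2 × (3)! = 2 × 6 = 12.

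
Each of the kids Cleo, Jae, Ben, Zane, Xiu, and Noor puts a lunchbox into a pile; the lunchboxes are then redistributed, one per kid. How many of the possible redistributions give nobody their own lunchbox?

265

Let Aᵢ be the assignments in which kid i gets their own lunchbox. We want the size of the complement of A₁∪…∪A_6.
By inclusion–exclusion this is Σ_{j=0}^{6} (−1)^j C(6,j)·(6−j)!.
Computing: 720 − 720 + 360 − 120 + 30 − 6 + 1 = 265.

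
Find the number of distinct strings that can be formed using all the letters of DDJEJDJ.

DDJEJDJ has 7 letters with D appearing 3 times and J appearing 3 times.
So there are 7! / (3!·3!) = 140 distinguishable arrangements.

140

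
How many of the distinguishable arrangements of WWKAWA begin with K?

Fix K in the first position and arrange the remaining 5 letters.
Those 5 letters have A appearing twice and W appearing 3 times, giving (5)!/(3!·2!) = 10.

10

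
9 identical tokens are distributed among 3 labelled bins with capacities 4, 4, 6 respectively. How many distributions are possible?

Without the upper bounds there are C(11,2) = 55 ways to split 9 among 3 bins.
Subtract solutions that violate a single cap (substitute x_i' = x_i − (cap_i+1)): x_1 ≥ 5 gives C(6,2) = 15; x_2 ≥ 5 gives C(6,2) = 15; x_3 ≥ 7 gives C(4,2) = 6. Together 36.
No two caps can be exceeded simultaneously, so the pair terms are all 0.
By inclusion–exclusion the count is 55 − 36 + 0 = 19.

19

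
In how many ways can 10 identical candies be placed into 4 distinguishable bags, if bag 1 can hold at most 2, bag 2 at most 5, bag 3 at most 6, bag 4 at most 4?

Without the upper bounds there are C(13,3) = 286 ways to split 10 among 4 bags.
Subtract solutions that violate a single cap (substitute x_i' = x_i − (cap_i+1)): x_1 ≥ 3 gives C(10,3) = 120; x_2 ≥ 6 gives C(7,3) = 35; x_3 ≥ 7 gives C(6,3) = 20; x_4 ≥ 5 gives C(8,3) = 56. Together 231.
Add back pairs where two caps are both exceeded: 4 + 1 + 10 + 0 + 0 + 0 = 15.
By inclusion–exclusion the count is 286 − 231 + 15 = 70.

70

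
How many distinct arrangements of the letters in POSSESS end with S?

120

Fix S in the last position and arrange the remaining 6 letters.
Those 6 letters have S appearing 3 times, giving (6)!/(3!) = 120.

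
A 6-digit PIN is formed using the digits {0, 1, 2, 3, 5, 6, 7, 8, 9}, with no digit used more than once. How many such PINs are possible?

60480

Choose and order 6 of the 9 symbols: the first digit has 9 options, the next 8, and so on down to 4.
9 × 8 × 7 × 6 × 5 × 4 = 60480.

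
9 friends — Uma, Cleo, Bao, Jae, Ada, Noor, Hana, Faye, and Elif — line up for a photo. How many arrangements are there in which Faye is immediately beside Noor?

80640

Glue Faye and Noor into one block (2 internal orders), leaving 8 units to arrange in a row.
That gives 2 × 8! = 2 × 40320 = 80640.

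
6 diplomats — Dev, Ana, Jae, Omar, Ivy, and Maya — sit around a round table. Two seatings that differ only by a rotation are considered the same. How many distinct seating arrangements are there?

Fix one person's seat to break rotational symmetry; the remaining 5 people can be arranged in (5)! = 120 ways.

120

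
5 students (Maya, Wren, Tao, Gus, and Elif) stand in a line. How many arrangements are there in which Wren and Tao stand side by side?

Treat {Wren, Tao} as a single unit. There are 4 units to order, and the pair itself can be ordered 2 ways.
That gives 2 × 4! = 2 × 24 = 48.

48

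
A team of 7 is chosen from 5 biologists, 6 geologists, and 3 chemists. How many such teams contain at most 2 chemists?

Split by how many chemists are chosen (0 through 2).
Sum: C(3,0)·C(11,7) + C(3,1)·C(11,6) + C(3,2)·C(11,5) = 330 + 1386 + 1386 = 3102.

3102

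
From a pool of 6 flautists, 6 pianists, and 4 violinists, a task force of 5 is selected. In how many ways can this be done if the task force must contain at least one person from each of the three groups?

3084

Total 5-person selections from all 16: C(16,5) = 4368.
Subtract selections that omit an entire group: no flautists → C(10,5) = 252; no pianists → C(10,5) = 252; no violinists → C(12,5) = 792.
Add back selections omitting two groups (i.e. drawn from a single group): C(6,5) + C(6,5) + C(4,5) = 12.
By inclusion–exclusion: 4368 − 1296 + 12 = 3084.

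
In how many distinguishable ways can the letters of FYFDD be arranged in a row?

The 5 letters of FYFDD have repeats: D appearing twice and F appearing twice.
So there are 5! / (2!·2!) = 30 distinguishable arrangements.

30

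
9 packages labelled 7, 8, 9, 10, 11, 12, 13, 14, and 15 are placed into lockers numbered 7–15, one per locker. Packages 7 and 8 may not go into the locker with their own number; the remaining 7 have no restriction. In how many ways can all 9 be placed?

Let Aᵢ (for i ∈ {7, 8}) be the placements that put package i in its forbidden locker. Any j of these fix j positions, leaving (9−j)! ways to fill the rest, and there are C(2,j) ways to pick which j.
By inclusion–exclusion, the number of valid placements is Σ_{j=0}^{2} (−1)^j C(2,j)·(9−j)!.
Computing: 362880 − 80640 + 5040 = 287280.

287280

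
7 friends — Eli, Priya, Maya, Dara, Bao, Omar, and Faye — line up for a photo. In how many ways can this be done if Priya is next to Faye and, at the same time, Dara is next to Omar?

Treat {Priya,Faye} as one block (2 orders) and {Dara,Omar} as another (2 orders).
That leaves 5 units to arrange: 2 × 2 × 5! = 4 × 120 = 480.

480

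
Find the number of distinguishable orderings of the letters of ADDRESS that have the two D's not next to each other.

There are 7!/(2!·2!) = 1260 arrangements of ADDRESS in total.
Arrangements with the D's together: treat DD as one letter, giving (6)!/(2!) = 360.
Subtracting, 1260 − 360 = 900 arrangements keep the D's apart.

900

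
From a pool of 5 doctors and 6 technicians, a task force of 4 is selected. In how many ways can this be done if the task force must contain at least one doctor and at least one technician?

Total 4-person selections from all 11: C(11,4) = 330.
Selections missing a whole group: no doctors → C(6,4) = 15; no technicians → C(5,4) = 5.
Both groups omitted at once is impossible, so 330 − 20 = 310.

310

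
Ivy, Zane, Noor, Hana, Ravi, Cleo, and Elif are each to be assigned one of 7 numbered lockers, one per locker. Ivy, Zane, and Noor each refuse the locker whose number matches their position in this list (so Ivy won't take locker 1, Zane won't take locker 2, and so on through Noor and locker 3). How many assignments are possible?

3216

Let Aᵢ (for i ∈ {1, 2, 3}) be the placements that put person i in their forbidden locker. Any j of these fix j positions, leaving (7−j)! ways to fill the rest, and there are C(3,j) ways to pick which j.
By inclusion–exclusion, the number of valid placements is Σ_{j=0}^{3} (−1)^j C(3,j)·(7−j)!.
Computing: 5040 − 2160 + 360 − 24 = 3216.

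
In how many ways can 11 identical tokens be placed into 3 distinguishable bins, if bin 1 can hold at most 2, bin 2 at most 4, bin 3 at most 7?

6

Without the upper bounds there are C(13,2) = 78 ways to split 11 among 3 bins.
Subtract solutions that violate a single cap (substitute x_i' = x_i − (cap_i+1)): x_1 ≥ 3 gives C(10,2) = 45; x_2 ≥ 5 gives C(8,2) = 28; x_3 ≥ 8 gives C(5,2) = 10. Together 83.
Add back pairs where two caps are both exceeded: 10 + 1 + 0 = 11.
By inclusion–exclusion the count is 78 − 83 + 11 = 6.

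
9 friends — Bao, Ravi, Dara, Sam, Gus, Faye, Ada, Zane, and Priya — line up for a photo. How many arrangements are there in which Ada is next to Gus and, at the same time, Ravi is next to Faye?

20160

Treat {Ada,Gus} as one block (2 orders) and {Ravi,Faye} as another (2 orders).
That leaves 7 units to arrange: 2 × 2 × 7! = 4 × 5040 = 20160.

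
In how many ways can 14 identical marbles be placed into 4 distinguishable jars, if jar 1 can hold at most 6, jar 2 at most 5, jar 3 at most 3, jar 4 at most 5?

52

Ignoring the caps, the number of non-negative solutions to x_1+…+x_4 = 14 is C(17,3) = 680.
Subtract solutions that violate a single cap (substitute x_i' = x_i − (cap_i+1)): x_1 ≥ 7 gives C(10,3) = 120; x_2 ≥ 6 gives C(11,3) = 165; x_3 ≥ 4 gives C(13,3) = 286; x_4 ≥ 6 gives C(11,3) = 165. Together 736.
Add back pairs where two caps are both exceeded: 4 + 20 + 4 + 35 + 10 + 35 = 108.
By inclusion–exclusion the count is 680 − 736 + 108 = 52.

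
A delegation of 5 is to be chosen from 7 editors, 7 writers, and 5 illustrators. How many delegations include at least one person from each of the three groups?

With no constraint there are C(19,5) = 11628 possible selections.
Subtract selections that omit an entire group: no editors → C(12,5) = 792; no writers → C(12,5) = 792; no illustrators → C(14,5) = 2002.
Add back selections omitting two groups (i.e. drawn from a single group): C(7,5) + C(7,5) + C(5,5) = 43.
By inclusion–exclusion: 11628 − 3586 + 43 = 8085.

8085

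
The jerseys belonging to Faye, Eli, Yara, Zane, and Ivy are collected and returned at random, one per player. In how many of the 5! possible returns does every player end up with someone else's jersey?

44

Count assignments avoiding every fixed point. For any j of the 5 players fixed to their old jersey, the other 5−j can be arranged in (5−j)! ways.
By inclusion–exclusion this is Σ_{j=0}^{5} (−1)^j C(5,j)·(5−j)!.
Computing: 120 − 120 + 60 − 20 + 5 − 1 = 44.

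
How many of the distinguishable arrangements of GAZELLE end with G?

180

With the last slot taken by G, it remains to arrange the other 6 letters (AZELLE).
Those 6 letters have E appearing twice and L appearing twice, giving (6)!/(2!·2!) = 180.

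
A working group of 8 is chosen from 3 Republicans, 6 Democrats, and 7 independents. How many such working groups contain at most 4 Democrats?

Split by how many Democrats are chosen (0 through 4).
Sum: C(6,0)·C(10,8) + C(6,1)·C(10,7) + C(6,2)·C(10,6) + C(6,3)·C(10,5) + C(6,4)·C(10,4) = 45 + 720 + 3150 + 5040 + 3150 = 12105.

12105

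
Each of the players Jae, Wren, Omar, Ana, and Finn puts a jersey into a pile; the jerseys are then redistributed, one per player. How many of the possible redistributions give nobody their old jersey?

This is the derangement count D_5: permutations of 5 items with no fixed point.
By inclusion–exclusion this is Σ_{j=0}^{5} (−1)^j C(5,j)·(5−j)!.
Computing: 120 − 120 + 60 − 20 + 5 − 1 = 44.

44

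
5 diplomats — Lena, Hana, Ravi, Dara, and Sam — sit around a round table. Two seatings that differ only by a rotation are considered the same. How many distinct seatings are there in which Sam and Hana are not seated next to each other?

Without the restriction there are (4)! = 24 seatings.
Those with Sam next to Hana: fuse the pair into one unit and seat 4 units around a circle — 2·(3)! = 12.
Subtracting, 24 − 12 = 12.

12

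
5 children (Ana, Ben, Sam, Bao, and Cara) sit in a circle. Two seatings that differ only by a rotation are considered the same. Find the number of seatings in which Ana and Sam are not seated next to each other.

12

All circular seatings of 5 people number (4)! = 24.
Those with Ana next to Sam: fuse the pair into one unit and seat 4 units around a circle — 2·(3)! = 12.
Subtracting, 24 − 12 = 12.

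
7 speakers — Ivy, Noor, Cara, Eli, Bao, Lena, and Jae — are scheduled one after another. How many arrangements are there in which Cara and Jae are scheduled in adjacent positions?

Treat {Cara, Jae} as a single unit. There are 6 units to order, and the pair itself can be ordered 2 ways.
That gives 2 × 6! = 2 × 720 = 1440.

1440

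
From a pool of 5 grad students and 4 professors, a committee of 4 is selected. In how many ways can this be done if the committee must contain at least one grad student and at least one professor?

120

Unrestricted: C(9,4) = 126 ways to pick any 4 of the 9.
Selections missing a whole group: no grad students → C(4,4) = 1; no professors → C(5,4) = 5.
Both groups omitted at once is impossible, so 126 − 6 = 120.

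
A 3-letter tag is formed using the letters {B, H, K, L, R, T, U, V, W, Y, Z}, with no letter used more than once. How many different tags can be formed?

Choose and order 3 of the 11 symbols: the first letter has 11 options, the next 10, then 9.
11 × 10 × 9 = 990.

990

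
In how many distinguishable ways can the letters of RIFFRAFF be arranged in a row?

840

Letter multiplicities in RIFFRAFF: A×1, F×4, I×1, R×2.
So there are 8! / (4!·2!) = 840 distinguishable arrangements.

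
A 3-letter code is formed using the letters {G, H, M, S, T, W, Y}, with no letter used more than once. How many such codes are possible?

210

This is a permutation of 3 out of 7: P(7,3) = 7!/4!.
7 × 6 × 5 = 210.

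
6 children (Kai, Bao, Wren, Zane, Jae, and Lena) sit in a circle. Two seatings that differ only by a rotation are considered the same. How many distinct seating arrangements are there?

120

Seat Kai anywhere (absorbing the rotational symmetry), then permute the other 5: (5)! = 120.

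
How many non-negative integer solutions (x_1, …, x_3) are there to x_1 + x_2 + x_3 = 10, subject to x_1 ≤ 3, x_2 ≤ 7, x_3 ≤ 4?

Ignoring the caps, the number of non-negative solutions to x_1+…+x_3 = 10 is C(12,2) = 66.
Subtract solutions that violate a single cap (substitute x_i' = x_i − (cap_i+1)): x_1 ≥ 4 gives C(8,2) = 28; x_2 ≥ 8 gives C(4,2) = 6; x_3 ≥ 5 gives C(7,2) = 21. Together 55.
Add back pairs where two caps are both exceeded: 0 + 3 + 0 = 3.
By inclusion–exclusion the count is 66 − 55 + 3 = 14.

14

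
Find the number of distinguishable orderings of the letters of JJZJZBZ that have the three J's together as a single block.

Treat the 3 copies of J as a single block. The multiset to arrange is then {JJJ, B, Z, Z, Z}, 5 items in all.
That gives (5)!/(3!) = 20 arrangements.

20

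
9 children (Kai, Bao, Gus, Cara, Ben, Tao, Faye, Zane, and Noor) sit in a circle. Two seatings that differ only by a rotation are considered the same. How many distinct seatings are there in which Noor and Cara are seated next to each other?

Treat {Noor, Cara} as one unit (2 internal orders) and seat the resulting 8 units around the table: (7)! circular arrangements.
So 2 × (7)! = 2 × 5040 = 10080.

10080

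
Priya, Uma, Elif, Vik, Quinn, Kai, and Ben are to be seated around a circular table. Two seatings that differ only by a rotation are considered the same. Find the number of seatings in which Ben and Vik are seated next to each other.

Treat {Ben, Vik} as one unit (2 internal orders) and seat the resulting 6 units around the table: (5)! circular arrangements.
So 2 × (5)! = 2 × 120 = 240.

240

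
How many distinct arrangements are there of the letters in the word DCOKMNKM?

10080

Letter multiplicities in DCOKMNKM: C×1, D×1, K×2, M×2, N×1, O×1.
So there are 8! / (2!·2!) = 10080 distinguishable arrangements.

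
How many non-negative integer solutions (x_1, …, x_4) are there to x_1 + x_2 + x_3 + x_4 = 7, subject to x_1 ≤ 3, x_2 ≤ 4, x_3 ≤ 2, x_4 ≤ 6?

Ignoring the caps, the number of non-negative solutions to x_1+…+x_4 = 7 is C(10,3) = 120.
Subtract solutions that violate a single cap (substitute x_i' = x_i − (cap_i+1)): x_1 ≥ 4 gives C(6,3) = 20; x_2 ≥ 5 gives C(5,3) = 10; x_3 ≥ 3 gives C(7,3) = 35; x_4 ≥ 7 gives C(3,3) = 1. Together 66.
Add back pairs where two caps are both exceeded: 0 + 1 + 0 + 0 + 0 + 0 = 1.
By inclusion–exclusion the count is 120 − 66 + 1 = 55.

55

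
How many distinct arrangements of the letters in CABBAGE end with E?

Fix E in the last position and arrange the remaining 6 letters.
Those 6 letters have A appearing twice and B appearing twice, giving (6)!/(2!·2!) = 180.

180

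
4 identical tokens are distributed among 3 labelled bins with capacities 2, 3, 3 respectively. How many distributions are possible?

Without the upper bounds there are C(6,2) = 15 ways to split 4 among 3 bins.
Subtract solutions that violate a single cap (substitute x_i' = x_i − (cap_i+1)): x_1 ≥ 3 gives C(3,2) = 3; x_2 ≥ 4 gives C(2,2) = 1; x_3 ≥ 4 gives C(2,2) = 1. Together 5.
No two caps can be exceeded simultaneously, so the pair terms are all 0.
By inclusion–exclusion the count is 15 − 5 + 0 = 10.

10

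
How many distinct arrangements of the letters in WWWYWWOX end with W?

210

Fix W in the last position and arrange the remaining 7 letters.
Those 7 letters have W appearing 4 times, giving (7)!/(4!) = 210.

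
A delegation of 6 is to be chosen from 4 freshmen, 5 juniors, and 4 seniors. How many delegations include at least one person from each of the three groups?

With no constraint there are C(13,6) = 1716 possible selections.
Subtract selections that omit an entire group: no freshmen → C(9,6) = 84; no juniors → C(8,6) = 28; no seniors → C(9,6) = 84.
Add back selections omitting two groups (i.e. drawn from a single group): C(4,6) + C(5,6) + C(4,6) = 0.
By inclusion–exclusion: 1716 − 196 + 0 = 1520.

1520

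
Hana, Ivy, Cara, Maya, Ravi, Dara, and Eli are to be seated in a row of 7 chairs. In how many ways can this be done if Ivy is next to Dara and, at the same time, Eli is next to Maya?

480

Treat {Ivy,Dara} as one block (2 orders) and {Eli,Maya} as another (2 orders).
That leaves 5 units to arrange: 2 × 2 × 5! = 4 × 120 = 480.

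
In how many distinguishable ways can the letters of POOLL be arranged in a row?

30

POOLL has 5 letters with L appearing twice and O appearing twice.
Dividing 5! = 120 by 2!·2! = 4 for the repeated letters gives 30.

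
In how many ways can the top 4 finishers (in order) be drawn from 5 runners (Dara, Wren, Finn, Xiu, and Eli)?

120

This is an ordered selection of 4 from 5: P(5,4).
That gives 5 × 4 × 3 × 2 = 120.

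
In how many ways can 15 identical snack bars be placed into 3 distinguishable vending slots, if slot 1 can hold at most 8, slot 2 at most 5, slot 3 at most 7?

21

Ignoring the caps, the number of non-negative solutions to x_1+…+x_3 = 15 is C(17,2) = 136.
Subtract solutions that violate a single cap (substitute x_i' = x_i − (cap_i+1)): x_1 ≥ 9 gives C(8,2) = 28; x_2 ≥ 6 gives C(11,2) = 55; x_3 ≥ 8 gives C(9,2) = 36. Together 119.
Add back pairs where two caps are both exceeded: 1 + 0 + 3 = 4.
By inclusion–exclusion the count is 136 − 119 + 4 = 21.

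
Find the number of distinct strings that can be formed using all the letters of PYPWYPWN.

1680

Letter multiplicities in PYPWYPWN: N×1, P×3, W×2, Y×2.
So there are 8! / (3!·2!·2!) = 1680 distinguishable arrangements.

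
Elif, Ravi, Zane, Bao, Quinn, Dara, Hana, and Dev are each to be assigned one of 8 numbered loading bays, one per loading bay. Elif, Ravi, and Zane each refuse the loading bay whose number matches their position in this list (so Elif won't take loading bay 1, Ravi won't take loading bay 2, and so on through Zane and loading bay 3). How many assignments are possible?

Let Aᵢ (for i ∈ {1, 2, 3}) be the placements that put person i in their forbidden loading bay. Any j of these fix j positions, leaving (8−j)! ways to fill the rest, and there are C(3,j) ways to pick which j.
By inclusion–exclusion, the number of valid placements is Σ_{j=0}^{3} (−1)^j C(3,j)·(8−j)!.
Computing: 40320 − 15120 + 2160 − 120 = 27240.

27240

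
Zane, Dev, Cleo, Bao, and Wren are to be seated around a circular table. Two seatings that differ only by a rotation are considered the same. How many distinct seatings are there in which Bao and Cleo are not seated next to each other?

12

All circular seatings of 5 people number (4)! = 24.
Those with Bao next to Cleo: fuse the pair into one unit and seat 4 units around a circle — 2·(3)! = 12.
Subtracting, 24 − 12 = 12.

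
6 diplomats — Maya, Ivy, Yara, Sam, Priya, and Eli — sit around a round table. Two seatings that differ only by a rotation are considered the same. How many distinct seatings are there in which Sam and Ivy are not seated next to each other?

All circular seatings of 6 people number (5)! = 120.
Those with Sam next to Ivy: fuse the pair into one unit and seat 5 units around a circle — 2·(4)! = 48.
Subtracting, 120 − 48 = 72.

72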